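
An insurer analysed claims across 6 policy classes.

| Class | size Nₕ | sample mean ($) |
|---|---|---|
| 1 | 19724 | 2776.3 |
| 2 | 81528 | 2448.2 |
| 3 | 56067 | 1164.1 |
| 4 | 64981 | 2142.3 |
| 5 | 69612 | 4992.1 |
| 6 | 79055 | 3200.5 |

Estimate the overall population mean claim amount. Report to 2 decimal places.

x̄_st = (Σ Nₕx̄ₕ) / (Σ Nₕ) = (19724·2776.3 + 81528·2448.2 + 56067·1164.1 + 64981·2142.3 + 69612·4992.1 + 79055·3200.5) / 370967
= 1059358574.5 / 370967 = 2855.6680... → 2855.67.

2855.67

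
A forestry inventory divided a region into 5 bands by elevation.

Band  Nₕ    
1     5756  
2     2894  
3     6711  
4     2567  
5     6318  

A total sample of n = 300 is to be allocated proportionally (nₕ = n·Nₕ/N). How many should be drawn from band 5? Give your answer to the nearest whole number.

N = 5756 + 2894 + 6711 + 2567 + 6318 = 24246.
n_5 = 300·6318/24246 = 78.174... → 78.

78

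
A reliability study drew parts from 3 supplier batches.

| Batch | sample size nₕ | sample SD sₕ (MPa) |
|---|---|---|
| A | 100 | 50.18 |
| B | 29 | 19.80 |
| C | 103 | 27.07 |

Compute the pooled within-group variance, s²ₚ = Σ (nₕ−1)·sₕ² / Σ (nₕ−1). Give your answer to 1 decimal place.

1462.9

Degrees of freedom: 99 + 28 + 102 = 229.
Σ(nₕ−1)sₕ² = 99·2518.0324 + 28·392.04 + 102·732.7849 = 335006.3874.
s²ₚ = 335006.3874 / 229 = 1462.910... → 1462.9.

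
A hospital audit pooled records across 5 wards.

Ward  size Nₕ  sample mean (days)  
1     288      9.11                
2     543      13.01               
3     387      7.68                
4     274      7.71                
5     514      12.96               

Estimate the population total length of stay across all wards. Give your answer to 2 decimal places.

21434.25

Estimate total by summing Nₕ·x̄ₕ over strata.
288·9.11 + 543·13.01 + 387·7.68 + 274·7.71 + 514·12.96 = 2623.68 + 7064.43 + 2972.16 + 2112.54 + 6661.44 = 21434.25.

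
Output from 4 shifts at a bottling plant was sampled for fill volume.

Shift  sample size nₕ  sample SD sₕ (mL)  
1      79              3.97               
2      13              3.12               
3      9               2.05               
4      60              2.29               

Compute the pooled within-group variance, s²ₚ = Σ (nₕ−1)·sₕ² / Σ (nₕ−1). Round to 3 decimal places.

10.759

Degrees of freedom: 78 + 12 + 8 + 59 = 157.
Σ(nₕ−1)sₕ² = 78·15.7609 + 12·9.7344 + 8·4.2025 + 59·5.2441 = 1689.1849.
s²ₚ = 1689.1849 / 157 = 10.75914... → 10.759.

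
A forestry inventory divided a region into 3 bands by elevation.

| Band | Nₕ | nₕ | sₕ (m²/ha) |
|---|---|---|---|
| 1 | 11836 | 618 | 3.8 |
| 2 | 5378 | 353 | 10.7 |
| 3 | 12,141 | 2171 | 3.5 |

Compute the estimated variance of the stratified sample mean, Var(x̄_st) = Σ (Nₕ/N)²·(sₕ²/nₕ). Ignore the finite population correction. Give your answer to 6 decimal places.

N = 29355. Term for each stratum: Wₕ²sₕ²/nₕ.
Var(x̄_st) = 0.003798608 + 0.010886049 + 0.000965208 = 0.015649865 → 0.015650.

0.015650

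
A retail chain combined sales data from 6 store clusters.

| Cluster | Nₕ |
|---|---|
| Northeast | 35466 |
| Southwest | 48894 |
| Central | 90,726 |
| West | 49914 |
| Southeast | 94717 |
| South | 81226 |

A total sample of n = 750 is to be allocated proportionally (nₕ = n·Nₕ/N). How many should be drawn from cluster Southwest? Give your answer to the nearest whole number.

N = 35466 + 48894 + 90726 + 49914 + 94717 + 81226 = 400943.
n_Southwest = 750·48894/400943 = 91.461... → 91.

91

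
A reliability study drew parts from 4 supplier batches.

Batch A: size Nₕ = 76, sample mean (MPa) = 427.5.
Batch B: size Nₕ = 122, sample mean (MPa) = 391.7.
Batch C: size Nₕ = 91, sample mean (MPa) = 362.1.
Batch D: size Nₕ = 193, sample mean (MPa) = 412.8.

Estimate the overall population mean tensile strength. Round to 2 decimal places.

400.21

x̄_st = (Σ Nₕx̄ₕ) / (Σ Nₕ) = (76·427.5 + 122·391.7 + 91·362.1 + 193·412.8) / 482
= 192898.9 / 482 = 400.2052... → 400.21.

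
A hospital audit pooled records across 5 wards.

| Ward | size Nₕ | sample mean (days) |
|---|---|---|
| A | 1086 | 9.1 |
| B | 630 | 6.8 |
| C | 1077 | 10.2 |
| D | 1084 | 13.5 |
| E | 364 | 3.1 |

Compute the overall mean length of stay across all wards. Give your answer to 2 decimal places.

9.65

N = 4241; weights Wₕ = Nₕ/N = (0.2561, 0.1485, 0.2539, 0.2556, 0.0858).
x̄_st = Σ Wₕ·x̄ₕ = 0.2561·9.1 + 0.1485·6.8 + 0.2539·10.2 + 0.2556·13.5 + 0.0858·3.1 ≈ 9.6473...
→ 9.65.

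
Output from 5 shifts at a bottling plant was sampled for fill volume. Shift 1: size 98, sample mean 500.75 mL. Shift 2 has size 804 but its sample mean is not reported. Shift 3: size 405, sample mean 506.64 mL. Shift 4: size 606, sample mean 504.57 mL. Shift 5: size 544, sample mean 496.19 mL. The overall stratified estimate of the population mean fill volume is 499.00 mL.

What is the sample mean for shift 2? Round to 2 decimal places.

Σ Nₕx̄ₕ = N·μ, so 804·x̄_2 = 2457·499.00 − (98·500.75 + 405·506.64 + 606·504.57 + 544·496.19).
= 1226043 − 829959.48 = 396083.52.
x̄_2 = 396083.52 / 804 = 492.6412... → 492.64.

492.64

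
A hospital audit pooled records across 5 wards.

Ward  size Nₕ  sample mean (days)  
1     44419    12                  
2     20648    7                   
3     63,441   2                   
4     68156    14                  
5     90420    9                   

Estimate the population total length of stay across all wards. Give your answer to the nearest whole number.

Estimate total by summing Nₕ·x̄ₕ over strata.
44419·12 + 20648·7 + 63441·2 + 68156·14 + 90420·9 = 533028 + 144536 + 126882 + 954184 + 813780 = 2572410.

2572410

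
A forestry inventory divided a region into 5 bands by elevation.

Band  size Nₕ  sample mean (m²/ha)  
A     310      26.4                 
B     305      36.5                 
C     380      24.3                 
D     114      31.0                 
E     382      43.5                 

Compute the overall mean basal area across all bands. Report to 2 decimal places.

32.66

x̄_st = (Σ Nₕx̄ₕ) / (Σ Nₕ) = (310·26.4 + 305·36.5 + 380·24.3 + 114·31.0 + 382·43.5) / 1491
= 48701.5 / 1491 = 32.6636... → 32.66.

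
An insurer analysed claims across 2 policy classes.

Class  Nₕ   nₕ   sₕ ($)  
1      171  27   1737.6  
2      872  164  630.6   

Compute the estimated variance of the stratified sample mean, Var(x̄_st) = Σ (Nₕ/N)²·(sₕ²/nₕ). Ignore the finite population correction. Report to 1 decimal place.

N = 1043. Term for each stratum: Wₕ²sₕ²/nₕ.
Var(x̄_st) = 3005.7957 + 1694.8390 = 4700.6346 → 4700.6.

4700.6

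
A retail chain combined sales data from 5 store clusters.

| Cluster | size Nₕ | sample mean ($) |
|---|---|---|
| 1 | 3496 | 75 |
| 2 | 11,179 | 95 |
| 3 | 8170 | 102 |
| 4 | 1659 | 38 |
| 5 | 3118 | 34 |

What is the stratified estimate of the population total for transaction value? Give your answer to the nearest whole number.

1: 3496·75 = 262200
2: 11179·95 = 1062005
3: 8170·102 = 833340
4: 1659·38 = 63042
5: 3118·34 = 106012
τ̂ = Σ Nₕx̄ₕ = 2326599.

2326599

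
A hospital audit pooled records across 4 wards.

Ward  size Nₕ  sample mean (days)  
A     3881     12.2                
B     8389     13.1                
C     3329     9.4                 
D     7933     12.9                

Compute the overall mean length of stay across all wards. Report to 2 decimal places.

12.36

N = 3881 + 8389 + 3329 + 7933 = 23532.
Weight each subgroup mean by Nₕ/N and sum.
Σ Nₕx̄ₕ = 3881·12.2 + 8389·13.1 + 3329·9.4 + 7933·12.9 = 47348.2 + 109895.9 + 31292.6 + 102335.7 = 290872.4.
Divide by N: 290872.4 / 23532 = 12.3607... → 12.36.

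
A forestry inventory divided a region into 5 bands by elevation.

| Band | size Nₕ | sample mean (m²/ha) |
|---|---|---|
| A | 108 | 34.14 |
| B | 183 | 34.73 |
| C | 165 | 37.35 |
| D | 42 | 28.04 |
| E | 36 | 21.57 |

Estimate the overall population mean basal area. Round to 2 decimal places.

34.01

N = 534; weights Wₕ = Nₕ/N = (0.2022, 0.3427, 0.3090, 0.0787, 0.0674).
x̄_st = Σ Wₕ·x̄ₕ = 0.2022·34.14 + 0.3427·34.73 + 0.3090·37.35 + 0.0787·28.04 + 0.0674·21.57 ≈ 34.0069...
→ 34.01.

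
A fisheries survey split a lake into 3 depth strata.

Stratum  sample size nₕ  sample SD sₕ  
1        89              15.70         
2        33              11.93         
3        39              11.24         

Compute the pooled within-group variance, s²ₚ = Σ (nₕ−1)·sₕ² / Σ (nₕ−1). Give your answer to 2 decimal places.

1: (89−1)·15.70² = 88·246.49 = 21691.12
2: (33−1)·11.93² = 32·142.3249 = 4554.3968
3: (39−1)·11.24² = 38·126.3376 = 4800.8288
Numerator = 31046.3456; denominator = Σ(nₕ−1) = 158.
s²ₚ = 31046.3456/158 = 196.4959... → 196.50.

196.50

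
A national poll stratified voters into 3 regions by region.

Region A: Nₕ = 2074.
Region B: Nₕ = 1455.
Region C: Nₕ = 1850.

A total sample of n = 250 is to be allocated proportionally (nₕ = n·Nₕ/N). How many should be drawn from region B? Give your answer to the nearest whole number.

68

Share of region B = 1455/5379 = 0.27050.
Allocate 250 × 0.27050 = 67.624... → 68.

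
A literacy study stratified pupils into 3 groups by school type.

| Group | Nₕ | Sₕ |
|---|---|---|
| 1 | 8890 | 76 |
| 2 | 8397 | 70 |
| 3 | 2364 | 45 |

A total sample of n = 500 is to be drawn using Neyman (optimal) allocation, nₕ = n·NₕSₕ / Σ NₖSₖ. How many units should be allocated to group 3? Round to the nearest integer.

Σ NₕSₕ = 8890·76 + 8397·70 + 2364·45 = 1369810.
Share for 3: 106380/1369810 = 0.07766.
n_3 = 500 × 0.07766 = 38.830... → 39.

39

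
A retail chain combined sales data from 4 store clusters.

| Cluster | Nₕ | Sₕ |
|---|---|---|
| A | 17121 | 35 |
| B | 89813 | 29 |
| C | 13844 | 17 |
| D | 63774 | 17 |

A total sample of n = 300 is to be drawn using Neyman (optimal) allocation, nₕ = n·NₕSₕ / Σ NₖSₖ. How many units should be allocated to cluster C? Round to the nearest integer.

Σ NₕSₕ = 17121·35 + 89813·29 + 13844·17 + 63774·17 = 4523318.
Share for C: 235348/4523318 = 0.05203.
n_C = 300 × 0.05203 = 15.609... → 16.

16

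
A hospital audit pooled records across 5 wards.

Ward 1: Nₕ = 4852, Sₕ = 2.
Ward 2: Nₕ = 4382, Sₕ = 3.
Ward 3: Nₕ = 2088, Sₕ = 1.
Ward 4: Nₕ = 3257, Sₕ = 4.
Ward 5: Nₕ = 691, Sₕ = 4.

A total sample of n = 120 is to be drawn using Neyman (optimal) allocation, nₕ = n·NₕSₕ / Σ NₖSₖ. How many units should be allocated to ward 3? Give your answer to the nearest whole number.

Σ NₕSₕ = 4852·2 + 4382·3 + 2088·1 + 3257·4 + 691·4 = 40730.
Share for 3: 2088/40730 = 0.05126.
n_3 = 120 × 0.05126 = 6.152... → 6.

6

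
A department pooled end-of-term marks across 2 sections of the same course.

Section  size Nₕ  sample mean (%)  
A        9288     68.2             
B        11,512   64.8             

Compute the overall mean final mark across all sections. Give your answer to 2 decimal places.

66.32

N = 9288 + 11512 = 20800.
Weight each subgroup mean by Nₕ/N and sum.
Σ Nₕx̄ₕ = 9288·68.2 + 11512·64.8 = 633441.6 + 745977.6 = 1379419.2.
Divide by N: 1379419.2 / 20800 = 66.3182... → 66.32.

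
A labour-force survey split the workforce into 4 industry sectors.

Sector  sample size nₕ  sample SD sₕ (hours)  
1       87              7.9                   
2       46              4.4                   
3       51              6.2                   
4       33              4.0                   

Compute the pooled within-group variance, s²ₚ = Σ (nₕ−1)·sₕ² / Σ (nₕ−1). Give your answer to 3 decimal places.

Degrees of freedom: 86 + 45 + 50 + 32 = 213.
Σ(nₕ−1)sₕ² = 86·62.41 + 45·19.36 + 50·38.44 + 32·16 = 8672.46.
s²ₚ = 8672.46 / 213 = 40.71577... → 40.716.

40.716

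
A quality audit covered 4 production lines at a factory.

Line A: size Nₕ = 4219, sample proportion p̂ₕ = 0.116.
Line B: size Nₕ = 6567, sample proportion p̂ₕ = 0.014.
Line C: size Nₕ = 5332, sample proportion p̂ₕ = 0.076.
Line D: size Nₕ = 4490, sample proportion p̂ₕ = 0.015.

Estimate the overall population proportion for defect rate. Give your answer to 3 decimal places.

0.051

Wₕ = Nₕ/N with N = 20608: 0.2047, 0.3187, 0.2587, 0.2179.
p̂_st = 0.2047·0.116 + 0.3187·0.014 + 0.2587·0.076 + 0.2179·0.015 ≈ 0.05114... → 0.051.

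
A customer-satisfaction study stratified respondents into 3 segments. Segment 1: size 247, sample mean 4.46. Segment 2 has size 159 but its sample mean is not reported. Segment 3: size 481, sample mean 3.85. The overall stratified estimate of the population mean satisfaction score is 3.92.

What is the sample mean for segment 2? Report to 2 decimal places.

3.29

N = 247 + 159 + 481 = 887.
Overall total = μ·N = 3.92·887 = 3477.04.
Subtract the known strata: 247·4.46 + 481·3.85 = 2953.47.
Remaining total for segment 2: 3477.04 − 2953.47 = 523.57.
Divide by its size: 523.57 / 159 = 3.2929... → 3.29.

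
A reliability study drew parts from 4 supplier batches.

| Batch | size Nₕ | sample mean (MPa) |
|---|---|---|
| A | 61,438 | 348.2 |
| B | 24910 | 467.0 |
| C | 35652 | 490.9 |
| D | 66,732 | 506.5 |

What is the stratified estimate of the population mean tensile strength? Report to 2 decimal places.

N = 61438 + 24910 + 35652 + 66732 = 188732.
Overall mean = Σ (Nₕ/N)·x̄ₕ — weight by population share, not a simple average.
Σ Nₕx̄ₕ = 61438·348.2 + 24910·467.0 + 35652·490.9 + 66732·506.5 = 21392711.6 + 11632970 + 17501566.8 + 33799758 = 84327006.4.
Divide by N: 84327006.4 / 188732 = 446.8082... → 446.81.

446.81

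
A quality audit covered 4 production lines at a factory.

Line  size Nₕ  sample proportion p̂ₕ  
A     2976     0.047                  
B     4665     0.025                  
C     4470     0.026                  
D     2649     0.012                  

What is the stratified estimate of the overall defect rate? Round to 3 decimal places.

0.027

Wₕ = Nₕ/N with N = 14760: 0.2016, 0.3161, 0.3028, 0.1795.
p̂_st = 0.2016·0.047 + 0.3161·0.025 + 0.3028·0.026 + 0.1795·0.012 ≈ 0.02741... → 0.027.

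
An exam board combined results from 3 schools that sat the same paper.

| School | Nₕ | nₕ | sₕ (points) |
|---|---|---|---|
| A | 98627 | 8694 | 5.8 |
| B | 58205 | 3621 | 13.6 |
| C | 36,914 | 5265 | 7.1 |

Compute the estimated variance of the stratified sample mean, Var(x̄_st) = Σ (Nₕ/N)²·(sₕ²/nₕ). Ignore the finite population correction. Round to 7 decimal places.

N = 193746; Wₕ = Nₕ/N.
school A: (98627/193746)²·5.8²/8694 = 0.0010026804
school B: (58205/193746)²·13.6²/3621 = 0.0046100368
school C: (36914/193746)²·7.1²/5265 = 0.0003475642
Sum = 0.0059602813 → 0.0059603.

0.0059603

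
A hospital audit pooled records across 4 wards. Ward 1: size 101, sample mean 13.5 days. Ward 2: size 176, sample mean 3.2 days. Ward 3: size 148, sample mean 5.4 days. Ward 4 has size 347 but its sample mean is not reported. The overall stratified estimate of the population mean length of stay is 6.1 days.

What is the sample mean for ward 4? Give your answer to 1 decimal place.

Σ Nₕx̄ₕ = N·μ, so 347·x̄_4 = 772·6.1 − (101·13.5 + 176·3.2 + 148·5.4).
= 4709.2 − 2725.9 = 1983.3.
x̄_4 = 1983.3 / 347 = 5.716... → 5.7.

5.7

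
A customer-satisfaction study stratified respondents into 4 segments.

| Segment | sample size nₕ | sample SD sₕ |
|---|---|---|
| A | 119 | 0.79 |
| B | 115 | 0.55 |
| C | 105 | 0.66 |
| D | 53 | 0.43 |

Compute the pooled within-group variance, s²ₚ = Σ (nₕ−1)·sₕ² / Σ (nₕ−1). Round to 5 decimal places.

Degrees of freedom: 118 + 114 + 104 + 52 = 388.
Σ(nₕ−1)sₕ² = 118·0.6241 + 114·0.3025 + 104·0.4356 + 52·0.1849 = 163.046.
s²ₚ = 163.046 / 388 = 0.4202216... → 0.42022.

0.42022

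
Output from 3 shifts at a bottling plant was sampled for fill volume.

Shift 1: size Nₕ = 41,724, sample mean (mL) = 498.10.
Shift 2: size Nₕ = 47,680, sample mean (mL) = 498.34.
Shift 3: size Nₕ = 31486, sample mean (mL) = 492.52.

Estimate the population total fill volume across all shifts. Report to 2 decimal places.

60051060.32

1: 41724·498.10 = 20782724.4
2: 47680·498.34 = 23760851.2
3: 31486·492.52 = 15507484.72
τ̂ = Σ Nₕx̄ₕ = 60051060.32.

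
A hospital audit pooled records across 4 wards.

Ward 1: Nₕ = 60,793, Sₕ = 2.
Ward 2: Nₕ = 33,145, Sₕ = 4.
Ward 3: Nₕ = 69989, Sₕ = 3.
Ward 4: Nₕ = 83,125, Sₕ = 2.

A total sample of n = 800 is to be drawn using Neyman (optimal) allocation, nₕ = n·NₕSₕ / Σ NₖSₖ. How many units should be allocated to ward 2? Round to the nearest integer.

168

Σ NₕSₕ = 60793·2 + 33145·4 + 69989·3 + 83125·2 = 630383.
Share for 2: 132580/630383 = 0.21032.
n_2 = 800 × 0.21032 = 168.253... → 168.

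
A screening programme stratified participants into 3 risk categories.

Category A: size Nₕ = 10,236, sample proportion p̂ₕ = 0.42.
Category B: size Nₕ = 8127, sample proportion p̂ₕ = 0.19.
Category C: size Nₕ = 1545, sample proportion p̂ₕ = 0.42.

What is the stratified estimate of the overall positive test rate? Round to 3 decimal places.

Wₕ = Nₕ/N with N = 19908: 0.5142, 0.4082, 0.0776.
p̂_st = 0.5142·0.42 + 0.4082·0.19 + 0.0776·0.42 ≈ 0.32611... → 0.326.

0.326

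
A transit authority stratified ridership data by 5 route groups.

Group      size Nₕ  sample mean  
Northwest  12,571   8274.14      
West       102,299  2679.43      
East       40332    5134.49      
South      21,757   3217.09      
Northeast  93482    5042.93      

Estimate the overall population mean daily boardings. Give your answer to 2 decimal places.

4165.86

x̄_st = (Σ Nₕx̄ₕ) / (Σ Nₕ) = (12571·8274.14 + 102299·2679.43 + 40332·5134.49 + 21757·3217.09 + 93482·5042.93) / 270441
= 1126618883.58 / 270441 = 4165.8583... → 4165.86.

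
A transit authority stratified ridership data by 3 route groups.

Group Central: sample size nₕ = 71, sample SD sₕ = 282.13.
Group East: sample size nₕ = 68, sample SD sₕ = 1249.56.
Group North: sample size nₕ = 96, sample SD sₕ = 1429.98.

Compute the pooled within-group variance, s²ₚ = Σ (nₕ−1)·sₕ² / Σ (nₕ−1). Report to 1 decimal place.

1312265.9

Degrees of freedom: 70 + 67 + 95 = 232.
Σ(nₕ−1)sₕ² = 70·79597.3369 + 67·1561400.1936 + 95·2044842.8004 = 304445692.5922.
s²ₚ = 304445692.5922 / 232 = 1312265.916... → 1312265.9.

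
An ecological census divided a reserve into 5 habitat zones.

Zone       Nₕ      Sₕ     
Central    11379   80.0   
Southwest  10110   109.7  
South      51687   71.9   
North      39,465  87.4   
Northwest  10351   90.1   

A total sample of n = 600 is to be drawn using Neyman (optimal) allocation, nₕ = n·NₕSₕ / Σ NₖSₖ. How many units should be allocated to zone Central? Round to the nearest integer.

54

Σ NₕSₕ = 11379·80.0 + 10110·109.7 + 51687·71.9 + 39465·87.4 + 10351·90.1 = 10117548.4.
Share for Central: 910320/10117548.4 = 0.08997.
n_Central = 600 × 0.08997 = 53.985... → 54.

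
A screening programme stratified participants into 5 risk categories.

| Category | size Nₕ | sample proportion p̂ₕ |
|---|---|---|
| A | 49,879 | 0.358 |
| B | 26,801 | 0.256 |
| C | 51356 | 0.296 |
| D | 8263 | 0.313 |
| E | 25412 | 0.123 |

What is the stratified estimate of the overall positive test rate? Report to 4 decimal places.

N = 49879 + 26801 + 51356 + 8263 + 25412 = 161711.
Overall proportion = Σ (Nₕ/N)·p̂ₕ.
Σ Nₕp̂ₕ = 17856.682 + 6861.056 + 15201.376 + 2586.319 + 3125.676 = 45631.109.
45631.109 / 161711 = 0.282177... → 0.2822.

0.2822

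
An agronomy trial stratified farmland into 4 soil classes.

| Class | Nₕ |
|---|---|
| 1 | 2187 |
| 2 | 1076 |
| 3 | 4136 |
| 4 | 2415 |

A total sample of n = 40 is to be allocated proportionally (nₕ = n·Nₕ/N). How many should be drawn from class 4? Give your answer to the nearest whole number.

Share of class 4 = 2415/9814 = 0.24608.
Allocate 40 × 0.24608 = 9.843... → 10.

10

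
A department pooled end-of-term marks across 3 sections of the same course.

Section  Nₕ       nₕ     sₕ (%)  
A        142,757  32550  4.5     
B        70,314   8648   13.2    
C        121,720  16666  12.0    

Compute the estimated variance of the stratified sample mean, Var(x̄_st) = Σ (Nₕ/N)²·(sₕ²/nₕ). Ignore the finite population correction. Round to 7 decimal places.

0.0021440

N = 334791; Wₕ = Nₕ/N.
section A: (142757/334791)²·4.5²/32550 = 0.0001131153
section B: (70314/334791)²·13.2²/8648 = 0.0008887267
section C: (121720/334791)²·12.0²/16666 = 0.0011421087
Sum = 0.0021439508 → 0.0021440.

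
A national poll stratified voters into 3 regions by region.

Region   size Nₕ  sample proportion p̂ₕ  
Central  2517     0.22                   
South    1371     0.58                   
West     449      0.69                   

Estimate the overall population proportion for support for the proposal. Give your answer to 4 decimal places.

0.3825

Wₕ = Nₕ/N with N = 4337: 0.5804, 0.3161, 0.1035.
p̂_st = 0.5804·0.22 + 0.3161·0.58 + 0.1035·0.69 ≈ 0.382460... → 0.3825.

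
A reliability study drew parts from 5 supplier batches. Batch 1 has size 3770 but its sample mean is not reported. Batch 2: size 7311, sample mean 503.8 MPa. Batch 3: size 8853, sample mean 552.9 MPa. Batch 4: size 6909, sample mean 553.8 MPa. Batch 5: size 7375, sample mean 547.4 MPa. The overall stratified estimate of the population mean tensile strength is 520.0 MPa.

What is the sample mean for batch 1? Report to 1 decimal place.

358.6

N = 3770 + 7311 + 8853 + 6909 + 7375 = 34218.
Overall total = μ·N = 520.0·34218 = 17793360.
Subtract the known strata: 7311·503.8 + 8853·552.9 + 6909·553.8 + 7375·547.4 = 16441384.7.
Remaining total for batch 1: 17793360 − 16441384.7 = 1351975.3.
Divide by its size: 1351975.3 / 3770 = 358.614... → 358.6.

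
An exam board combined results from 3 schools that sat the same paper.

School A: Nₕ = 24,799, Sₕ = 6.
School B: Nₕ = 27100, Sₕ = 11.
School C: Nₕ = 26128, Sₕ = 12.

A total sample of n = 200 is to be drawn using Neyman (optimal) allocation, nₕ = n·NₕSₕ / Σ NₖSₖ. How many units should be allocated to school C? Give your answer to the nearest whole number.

Σ NₕSₕ = 24799·6 + 27100·11 + 26128·12 = 760430.
Share for C: 313536/760430 = 0.41231.
n_C = 200 × 0.41231 = 82.463... → 82.

82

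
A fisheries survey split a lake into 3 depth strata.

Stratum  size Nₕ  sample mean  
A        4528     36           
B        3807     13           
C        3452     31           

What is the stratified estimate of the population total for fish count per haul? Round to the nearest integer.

319511

Population total = Σ Nₕ·x̄ₕ (each stratum's size times its mean).
4528·36 + 3807·13 + 3452·31 = 163008 + 49491 + 107012 = 319511.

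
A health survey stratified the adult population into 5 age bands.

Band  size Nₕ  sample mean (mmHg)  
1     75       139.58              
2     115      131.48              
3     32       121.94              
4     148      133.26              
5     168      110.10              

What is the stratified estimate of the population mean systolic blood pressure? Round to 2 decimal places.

125.86

N = 75 + 115 + 32 + 148 + 168 = 538.
Weight each subgroup mean by Nₕ/N and sum.
Σ Nₕx̄ₕ = 75·139.58 + 115·131.48 + 32·121.94 + 148·133.26 + 168·110.10 = 10468.5 + 15120.2 + 3902.08 + 19722.48 + 18496.8 = 67710.06.
Divide by N: 67710.06 / 538 = 125.8551... → 125.86.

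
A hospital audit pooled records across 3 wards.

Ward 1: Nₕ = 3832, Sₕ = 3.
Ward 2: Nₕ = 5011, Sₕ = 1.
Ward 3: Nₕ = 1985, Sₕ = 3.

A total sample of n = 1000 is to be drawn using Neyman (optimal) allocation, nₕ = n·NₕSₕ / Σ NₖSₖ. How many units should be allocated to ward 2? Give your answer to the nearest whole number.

223

Σ NₕSₕ = 3832·3 + 5011·1 + 1985·3 = 22462.
Share for 2: 5011/22462 = 0.22309.
n_2 = 1000 × 0.22309 = 223.088... → 223.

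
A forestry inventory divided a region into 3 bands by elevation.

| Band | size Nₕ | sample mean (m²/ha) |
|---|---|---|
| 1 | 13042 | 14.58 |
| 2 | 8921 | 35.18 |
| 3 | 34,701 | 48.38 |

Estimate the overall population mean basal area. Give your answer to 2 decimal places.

x̄_st = (Σ Nₕx̄ₕ) / (Σ Nₕ) = (13042·14.58 + 8921·35.18 + 34701·48.38) / 56664
= 2182827.52 / 56664 = 38.5223... → 38.52.

38.52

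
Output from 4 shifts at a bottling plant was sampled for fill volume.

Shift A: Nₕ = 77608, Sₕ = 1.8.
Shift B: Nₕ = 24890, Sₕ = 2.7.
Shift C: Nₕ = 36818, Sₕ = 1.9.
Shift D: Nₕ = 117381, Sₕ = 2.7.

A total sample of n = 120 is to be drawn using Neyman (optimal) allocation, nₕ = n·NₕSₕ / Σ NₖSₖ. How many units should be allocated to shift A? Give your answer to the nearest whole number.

A: NₕSₕ = 77608·1.8 = 139694.4
B: NₕSₕ = 24890·2.7 = 67203
C: NₕSₕ = 36818·1.9 = 69954.2
D: NₕSₕ = 117381·2.7 = 316928.7
Σ NₕSₕ = 593780.3.
n_A = 120·139694.4/593780.3 = 28.232... → 28.

28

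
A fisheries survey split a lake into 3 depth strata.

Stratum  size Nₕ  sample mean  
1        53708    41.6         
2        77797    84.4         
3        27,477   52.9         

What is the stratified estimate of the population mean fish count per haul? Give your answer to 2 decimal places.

64.50

x̄_st = (Σ Nₕx̄ₕ) / (Σ Nₕ) = (53708·41.6 + 77797·84.4 + 27477·52.9) / 158982
= 10253852.9 / 158982 = 64.4969... → 64.50.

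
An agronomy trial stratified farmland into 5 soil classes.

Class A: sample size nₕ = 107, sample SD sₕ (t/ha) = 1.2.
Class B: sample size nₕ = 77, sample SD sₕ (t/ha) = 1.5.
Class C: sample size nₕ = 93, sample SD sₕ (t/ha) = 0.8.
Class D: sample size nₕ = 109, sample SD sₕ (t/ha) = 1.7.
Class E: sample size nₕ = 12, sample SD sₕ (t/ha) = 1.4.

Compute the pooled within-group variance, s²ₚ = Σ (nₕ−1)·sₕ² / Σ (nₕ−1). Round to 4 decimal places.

1.8224

Degrees of freedom: 106 + 76 + 92 + 108 + 11 = 393.
Σ(nₕ−1)sₕ² = 106·1.44 + 76·2.25 + 92·0.64 + 108·2.89 + 11·1.96 = 716.2.
s²ₚ = 716.2 / 393 = 1.822392... → 1.8224.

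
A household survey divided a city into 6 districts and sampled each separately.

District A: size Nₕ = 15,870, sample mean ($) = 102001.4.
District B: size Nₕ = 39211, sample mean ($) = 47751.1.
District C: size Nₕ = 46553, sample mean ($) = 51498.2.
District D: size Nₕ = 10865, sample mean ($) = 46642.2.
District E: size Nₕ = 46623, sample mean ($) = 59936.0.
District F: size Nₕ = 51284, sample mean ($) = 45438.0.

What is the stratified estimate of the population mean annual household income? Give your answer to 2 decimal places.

54750.97

x̄_st = (Σ Nₕx̄ₕ) / (Σ Nₕ) = (15870·102001.4 + 39211·47751.1 + 46553·51498.2 + 10865·46642.2 + 46623·59936.0 + 51284·45438.0) / 210406
= 11519932327.7 / 210406 = 54750.9687... → 54750.97.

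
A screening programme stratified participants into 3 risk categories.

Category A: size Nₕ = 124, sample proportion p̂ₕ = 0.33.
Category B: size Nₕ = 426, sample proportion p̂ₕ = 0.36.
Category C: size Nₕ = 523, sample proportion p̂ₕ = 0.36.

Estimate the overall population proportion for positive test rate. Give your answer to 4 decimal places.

Wₕ = Nₕ/N with N = 1073: 0.1156, 0.3970, 0.4874.
p̂_st = 0.1156·0.33 + 0.3970·0.36 + 0.4874·0.36 ≈ 0.356533... → 0.3565.

0.3565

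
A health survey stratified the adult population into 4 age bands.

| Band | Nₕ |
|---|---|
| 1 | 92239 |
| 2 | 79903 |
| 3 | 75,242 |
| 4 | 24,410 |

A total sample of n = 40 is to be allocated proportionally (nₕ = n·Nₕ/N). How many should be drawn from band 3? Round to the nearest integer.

Share of band 3 = 75242/271794 = 0.27683.
Allocate 40 × 0.27683 = 11.073... → 11.

11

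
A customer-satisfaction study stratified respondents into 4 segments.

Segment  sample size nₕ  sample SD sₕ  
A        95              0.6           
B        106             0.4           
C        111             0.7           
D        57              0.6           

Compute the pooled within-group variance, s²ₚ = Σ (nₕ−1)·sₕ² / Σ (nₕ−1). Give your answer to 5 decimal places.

Degrees of freedom: 94 + 105 + 110 + 56 = 365.
Σ(nₕ−1)sₕ² = 94·0.36 + 105·0.16 + 110·0.49 + 56·0.36 = 124.7.
s²ₚ = 124.7 / 365 = 0.3416438... → 0.34164.

0.34164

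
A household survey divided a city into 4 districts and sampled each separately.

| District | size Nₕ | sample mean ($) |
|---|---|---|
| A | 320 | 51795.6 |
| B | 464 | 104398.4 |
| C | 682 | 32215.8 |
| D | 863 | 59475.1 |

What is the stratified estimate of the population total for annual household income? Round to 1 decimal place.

138313636.5

A: 320·51795.6 = 16574592
B: 464·104398.4 = 48440857.6
C: 682·32215.8 = 21971175.6
D: 863·59475.1 = 51327011.3
τ̂ = Σ Nₕx̄ₕ = 138313636.5.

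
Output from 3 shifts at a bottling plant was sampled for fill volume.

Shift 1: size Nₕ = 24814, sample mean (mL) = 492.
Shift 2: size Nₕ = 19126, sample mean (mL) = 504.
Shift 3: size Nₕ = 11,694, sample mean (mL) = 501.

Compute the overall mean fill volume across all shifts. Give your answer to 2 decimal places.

x̄_st = (Σ Nₕx̄ₕ) / (Σ Nₕ) = (24814·492 + 19126·504 + 11694·501) / 55634
= 27706686 / 55634 = 498.0171... → 498.02.

498.02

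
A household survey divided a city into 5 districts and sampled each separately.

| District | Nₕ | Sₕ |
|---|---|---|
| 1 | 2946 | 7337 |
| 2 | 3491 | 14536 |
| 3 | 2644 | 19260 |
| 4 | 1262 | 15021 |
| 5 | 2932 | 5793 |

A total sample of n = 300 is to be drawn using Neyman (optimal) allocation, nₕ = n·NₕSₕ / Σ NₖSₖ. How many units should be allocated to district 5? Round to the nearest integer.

Σ NₕSₕ = 2946·7337 + 3491·14536 + 2644·19260 + 1262·15021 + 2932·5793 = 159224996.
Share for 5: 16985076/159224996 = 0.10667.
n_5 = 300 × 0.10667 = 32.002... → 32.

32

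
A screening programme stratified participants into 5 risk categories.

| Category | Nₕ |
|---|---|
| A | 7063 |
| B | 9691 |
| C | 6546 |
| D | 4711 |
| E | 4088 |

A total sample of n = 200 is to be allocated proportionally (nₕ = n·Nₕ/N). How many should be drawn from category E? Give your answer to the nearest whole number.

N = 7063 + 9691 + 6546 + 4711 + 4088 = 32099.
n_E = 200·4088/32099 = 25.471... → 25.

25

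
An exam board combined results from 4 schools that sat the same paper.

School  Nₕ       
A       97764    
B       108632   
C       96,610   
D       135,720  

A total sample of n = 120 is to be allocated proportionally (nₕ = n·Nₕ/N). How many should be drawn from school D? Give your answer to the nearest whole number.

37

N = 97764 + 108632 + 96610 + 135720 = 438726.
n_D = 120·135720/438726 = 37.122... → 37.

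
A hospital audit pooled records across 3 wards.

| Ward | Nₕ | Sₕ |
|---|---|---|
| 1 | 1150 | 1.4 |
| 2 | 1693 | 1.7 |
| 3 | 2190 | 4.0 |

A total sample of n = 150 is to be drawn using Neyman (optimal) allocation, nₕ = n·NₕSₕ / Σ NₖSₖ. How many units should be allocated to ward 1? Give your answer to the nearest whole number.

18

1: NₕSₕ = 1150·1.4 = 1610
2: NₕSₕ = 1693·1.7 = 2878.1
3: NₕSₕ = 2190·4.0 = 8760
Σ NₕSₕ = 13248.1.
n_1 = 150·1610/13248.1 = 18.229... → 18.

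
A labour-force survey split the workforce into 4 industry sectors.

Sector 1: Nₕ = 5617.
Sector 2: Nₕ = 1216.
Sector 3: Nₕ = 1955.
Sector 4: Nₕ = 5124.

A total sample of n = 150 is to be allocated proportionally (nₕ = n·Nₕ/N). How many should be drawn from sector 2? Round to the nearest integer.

Share of sector 2 = 1216/13912 = 0.08741.
Allocate 150 × 0.08741 = 13.111... → 13.

13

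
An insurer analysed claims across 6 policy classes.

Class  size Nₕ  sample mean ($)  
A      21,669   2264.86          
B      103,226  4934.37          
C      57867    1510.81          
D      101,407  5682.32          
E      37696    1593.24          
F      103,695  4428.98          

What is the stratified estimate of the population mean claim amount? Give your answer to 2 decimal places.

N = 425560; weights Wₕ = Nₕ/N = (0.0509, 0.2426, 0.1360, 0.2383, 0.0886, 0.2437).
x̄_st = Σ Wₕ·x̄ₕ = 0.0509·2264.86 + 0.2426·4934.37 + 0.1360·1510.81 + 0.2383·5682.32 + 0.0886·1593.24 + 0.2437·4428.98 ≈ 4092.0374...
→ 4092.04.

4092.04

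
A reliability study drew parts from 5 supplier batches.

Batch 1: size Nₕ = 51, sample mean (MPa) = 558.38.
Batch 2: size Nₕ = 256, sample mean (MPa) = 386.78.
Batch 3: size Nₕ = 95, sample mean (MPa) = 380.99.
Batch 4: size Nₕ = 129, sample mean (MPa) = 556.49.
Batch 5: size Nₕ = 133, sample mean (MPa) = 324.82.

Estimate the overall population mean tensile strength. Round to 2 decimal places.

419.69

x̄_st = (Σ Nₕx̄ₕ) / (Σ Nₕ) = (51·558.38 + 256·386.78 + 95·380.99 + 129·556.49 + 133·324.82) / 664
= 278675.38 / 664 = 419.6918... → 419.69.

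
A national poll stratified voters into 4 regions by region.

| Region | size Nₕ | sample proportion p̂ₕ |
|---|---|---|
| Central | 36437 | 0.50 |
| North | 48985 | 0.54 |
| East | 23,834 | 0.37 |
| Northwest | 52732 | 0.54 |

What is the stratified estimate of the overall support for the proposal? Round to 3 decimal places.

Wₕ = Nₕ/N with N = 161988: 0.2249, 0.3024, 0.1471, 0.3255.
p̂_st = 0.2249·0.50 + 0.3024·0.54 + 0.1471·0.37 + 0.3255·0.54 ≈ 0.50599... → 0.506.

0.506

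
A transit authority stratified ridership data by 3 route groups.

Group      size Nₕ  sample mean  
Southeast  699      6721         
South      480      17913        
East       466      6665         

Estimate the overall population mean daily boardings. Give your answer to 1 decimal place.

x̄_st = (Σ Nₕx̄ₕ) / (Σ Nₕ) = (699·6721 + 480·17913 + 466·6665) / 1645
= 16402109 / 1645 = 9970.887... → 9970.9.

9970.9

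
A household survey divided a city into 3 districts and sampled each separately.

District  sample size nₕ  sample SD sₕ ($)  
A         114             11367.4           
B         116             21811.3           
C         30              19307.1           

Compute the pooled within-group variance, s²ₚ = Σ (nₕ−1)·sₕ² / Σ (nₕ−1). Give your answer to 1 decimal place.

311755025.4

Degrees of freedom: 113 + 115 + 29 = 257.
Σ(nₕ−1)sₕ² = 113·129217782.76 + 115·475732807.69 + 29·372764110.41 = 80121041538.12.
s²ₚ = 80121041538.12 / 257 = 311755025.440... → 311755025.4.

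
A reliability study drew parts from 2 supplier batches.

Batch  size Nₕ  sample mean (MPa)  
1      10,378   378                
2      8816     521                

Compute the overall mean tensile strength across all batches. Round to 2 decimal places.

443.68

N = 10378 + 8816 = 19194.
Overall mean = Σ (Nₕ/N)·x̄ₕ — weight by population share, not a simple average.
Σ Nₕx̄ₕ = 10378·378 + 8816·521 = 3922884 + 4593136 = 8516020.
Divide by N: 8516020 / 19194 = 443.6814... → 443.68.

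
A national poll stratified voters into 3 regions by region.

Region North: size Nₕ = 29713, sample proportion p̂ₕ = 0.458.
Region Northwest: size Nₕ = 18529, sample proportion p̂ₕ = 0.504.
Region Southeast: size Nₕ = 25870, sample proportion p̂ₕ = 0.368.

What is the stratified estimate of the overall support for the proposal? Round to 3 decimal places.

N = 29713 + 18529 + 25870 = 74112.
Overall proportion = Σ (Nₕ/N)·p̂ₕ.
Σ Nₕp̂ₕ = 13608.554 + 9338.616 + 9520.16 = 32467.33.
32467.33 / 74112 = 0.43808... → 0.438.

0.438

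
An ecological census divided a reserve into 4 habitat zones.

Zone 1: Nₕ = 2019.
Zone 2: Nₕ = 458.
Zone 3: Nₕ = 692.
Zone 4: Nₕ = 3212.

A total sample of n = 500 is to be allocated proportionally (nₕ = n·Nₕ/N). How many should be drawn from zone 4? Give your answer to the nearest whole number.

N = 2019 + 458 + 692 + 3212 = 6381.
n_4 = 500·3212/6381 = 251.685... → 252.

252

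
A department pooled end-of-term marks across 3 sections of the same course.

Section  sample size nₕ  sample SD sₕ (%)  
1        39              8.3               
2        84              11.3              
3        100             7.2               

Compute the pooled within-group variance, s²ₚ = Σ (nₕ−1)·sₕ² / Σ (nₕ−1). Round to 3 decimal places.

1: (39−1)·8.3² = 38·68.89 = 2617.82
2: (84−1)·11.3² = 83·127.69 = 10598.27
3: (100−1)·7.2² = 99·51.84 = 5132.16
Numerator = 18348.25; denominator = Σ(nₕ−1) = 220.
s²ₚ = 18348.25/220 = 83.40114... → 83.401.

83.401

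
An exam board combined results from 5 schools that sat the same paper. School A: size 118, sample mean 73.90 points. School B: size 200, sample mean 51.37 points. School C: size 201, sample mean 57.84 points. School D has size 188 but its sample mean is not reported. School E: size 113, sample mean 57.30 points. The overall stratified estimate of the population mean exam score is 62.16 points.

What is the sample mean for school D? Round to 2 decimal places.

N = 118 + 200 + 201 + 188 + 113 = 820.
Overall total = μ·N = 62.16·820 = 50971.2.
Subtract the known strata: 118·73.90 + 200·51.37 + 201·57.84 + 113·57.30 = 37094.94.
Remaining total for school D: 50971.2 − 37094.94 = 13876.26.
Divide by its size: 13876.26 / 188 = 73.8099... → 73.81.

73.81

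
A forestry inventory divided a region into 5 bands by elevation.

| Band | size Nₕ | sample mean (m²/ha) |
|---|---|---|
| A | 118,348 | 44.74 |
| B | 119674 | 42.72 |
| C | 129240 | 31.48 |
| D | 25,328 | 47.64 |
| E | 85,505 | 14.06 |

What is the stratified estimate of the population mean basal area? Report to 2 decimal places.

35.32

x̄_st = (Σ Nₕx̄ₕ) / (Σ Nₕ) = (118348·44.74 + 119674·42.72 + 129240·31.48 + 25328·47.64 + 85505·14.06) / 478095
= 16884664.22 / 478095 = 35.3165... → 35.32.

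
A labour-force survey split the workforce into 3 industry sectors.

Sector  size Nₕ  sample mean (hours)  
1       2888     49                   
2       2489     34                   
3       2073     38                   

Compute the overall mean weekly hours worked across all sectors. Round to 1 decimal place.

N = 7450; weights Wₕ = Nₕ/N = (0.3877, 0.3341, 0.2783).
x̄_st = Σ Wₕ·x̄ₕ = 0.3877·49 + 0.3341·34 + 0.2783·38 ≈ 40.928...
→ 40.9.

40.9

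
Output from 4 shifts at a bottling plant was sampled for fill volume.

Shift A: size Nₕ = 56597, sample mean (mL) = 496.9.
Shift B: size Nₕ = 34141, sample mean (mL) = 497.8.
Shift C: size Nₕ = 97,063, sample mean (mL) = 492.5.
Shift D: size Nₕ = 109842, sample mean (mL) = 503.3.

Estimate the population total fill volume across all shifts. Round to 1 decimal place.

148205445.2

A: 56597·496.9 = 28123049.3
B: 34141·497.8 = 16995389.8
C: 97063·492.5 = 47803527.5
D: 109842·503.3 = 55283478.6
τ̂ = Σ Nₕx̄ₕ = 148205445.2.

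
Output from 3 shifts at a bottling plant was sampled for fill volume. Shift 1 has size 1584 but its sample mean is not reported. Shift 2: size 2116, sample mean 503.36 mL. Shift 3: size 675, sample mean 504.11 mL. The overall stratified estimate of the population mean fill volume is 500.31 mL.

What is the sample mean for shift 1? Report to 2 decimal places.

494.62

N = 1584 + 2116 + 675 = 4375.
Overall total = μ·N = 500.31·4375 = 2188856.25.
Subtract the known strata: 2116·503.36 + 675·504.11 = 1405384.01.
Remaining total for shift 1: 2188856.25 − 1405384.01 = 783472.24.
Divide by its size: 783472.24 / 1584 = 494.6163... → 494.62.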